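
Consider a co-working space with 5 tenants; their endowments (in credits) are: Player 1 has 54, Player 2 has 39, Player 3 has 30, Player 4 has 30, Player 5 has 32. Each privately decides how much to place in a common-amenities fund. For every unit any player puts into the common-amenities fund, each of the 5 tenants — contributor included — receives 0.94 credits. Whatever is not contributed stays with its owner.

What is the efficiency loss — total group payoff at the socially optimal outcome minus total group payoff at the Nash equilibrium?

The private return per contributed unit is 0.94 < 1 for everyone, so the Nash equilibrium is zero contribution and the group total is Σ E_j = 54 + 39 + 30 + 30 + 32 = 185.
Each contributed unit returns 4.700 to the group, so the social optimum is full contribution by everyone: group total = 4.700 × 185 = 869.50.
Efficiency loss = (4.700 − 1) × 185 = 684.50.

684.50 credits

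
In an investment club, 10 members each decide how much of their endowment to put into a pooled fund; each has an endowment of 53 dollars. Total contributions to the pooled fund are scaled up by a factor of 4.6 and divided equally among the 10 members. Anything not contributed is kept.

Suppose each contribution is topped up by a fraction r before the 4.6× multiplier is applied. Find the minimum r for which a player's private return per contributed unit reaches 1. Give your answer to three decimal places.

1.174

With matching at rate r, one contributed unit becomes (1 + r) in the pooled fund and returns 4.6 × (1 + r) / 10 to the contributor.
Setting this equal to 1: 1 + r = 10/4.6 = 2.1739.
So the minimum matching rate is r = 2.1739 − 1 = 1.174.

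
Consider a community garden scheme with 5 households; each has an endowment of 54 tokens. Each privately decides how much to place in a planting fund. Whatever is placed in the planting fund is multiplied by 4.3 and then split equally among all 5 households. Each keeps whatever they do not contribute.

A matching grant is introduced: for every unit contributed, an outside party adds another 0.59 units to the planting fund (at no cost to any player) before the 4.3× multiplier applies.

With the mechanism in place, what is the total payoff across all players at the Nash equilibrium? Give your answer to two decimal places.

1845.99 tokens

With the mechanism, a contributed unit returns 4.3 × 1.59 / 5 = 1.3674 per unit of net cost to the contributor — now above 1 — so contributing fully is weakly dominant for every player.
So the Nash equilibrium is full contribution by all 5; the group earns 4.3 × 1.59 × 270 = 1845.99.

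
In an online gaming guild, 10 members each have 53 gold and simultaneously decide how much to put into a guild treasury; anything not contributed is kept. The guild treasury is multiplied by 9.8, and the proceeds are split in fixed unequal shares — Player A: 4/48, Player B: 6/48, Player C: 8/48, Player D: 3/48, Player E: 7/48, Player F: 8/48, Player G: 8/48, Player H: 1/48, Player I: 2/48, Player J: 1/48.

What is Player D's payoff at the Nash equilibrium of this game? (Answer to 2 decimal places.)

215.31 gold

For player j, contributing a unit is worthwhile iff 9.8 × (j's share) ≥ 1, i.e. iff j's share is at least 0.1020.
The shares above 0.1020 belong to Player B, Player C, Player E, Player F and Player G, contributing 53 each; the remaining 5 contribute 0. Total contributed: 265.
Player D keeps 53 and receives 9.8 × 265 × 3/48 = 162.31 from the guild treasury, for a payoff of 215.31.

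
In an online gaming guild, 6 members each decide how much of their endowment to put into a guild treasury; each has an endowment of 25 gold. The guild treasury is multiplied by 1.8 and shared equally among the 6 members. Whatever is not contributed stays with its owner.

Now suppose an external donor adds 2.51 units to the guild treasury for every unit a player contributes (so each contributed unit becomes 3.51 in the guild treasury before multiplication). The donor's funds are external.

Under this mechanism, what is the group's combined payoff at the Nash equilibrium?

With the mechanism, a contributed unit returns 1.8 × 3.51 / 6 = 1.0530 per unit of net cost to the contributor — now above 1 — so contributing fully is weakly dominant for every player.
So the Nash equilibrium is full contribution by all 6; the group earns 1.8 × 3.51 × 150 = 947.70.

947.70 gold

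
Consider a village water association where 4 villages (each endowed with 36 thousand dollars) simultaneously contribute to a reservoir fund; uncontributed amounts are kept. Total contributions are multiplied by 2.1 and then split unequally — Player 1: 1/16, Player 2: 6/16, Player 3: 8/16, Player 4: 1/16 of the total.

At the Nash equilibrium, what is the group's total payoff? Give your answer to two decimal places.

183.60 thousand dollars

Each unit j contributes comes back to j as 2.1 × (j's share), so j prefers to contribute only if that share exceeds 1/2.1 = 0.4762; otherwise keeping the unit dominates.
The only share above 0.4762 is Player 3's 8/16, contributing 36; the remaining 3 contribute 0. Total contributed: 36.
The reservoir fund pays out 2.1 × 36 = 75.60 in total (split across the unequal shares, but the aggregate is all that matters for the group sum).
The 3 free-riders keep 36 each, adding 108. Group total = 108 + 75.60 = 183.60.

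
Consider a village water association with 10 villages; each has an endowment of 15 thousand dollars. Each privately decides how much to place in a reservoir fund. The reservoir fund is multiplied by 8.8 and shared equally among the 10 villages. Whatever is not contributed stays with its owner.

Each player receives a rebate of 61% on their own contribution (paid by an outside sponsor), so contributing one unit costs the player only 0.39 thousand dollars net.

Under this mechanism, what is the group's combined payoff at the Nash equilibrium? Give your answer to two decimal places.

Under the mechanism each unit contributed yields (8.8/10) / 0.39 = 2.2564 back to its contributor per unit of net cost, which exceeds 1, making full contribution the dominant choice for everyone.
At the Nash equilibrium everyone contributes 15. Group total payoff = 10 × (15 × 0.61 + 8.8 × 15) = 1411.50.

1411.50 thousand dollars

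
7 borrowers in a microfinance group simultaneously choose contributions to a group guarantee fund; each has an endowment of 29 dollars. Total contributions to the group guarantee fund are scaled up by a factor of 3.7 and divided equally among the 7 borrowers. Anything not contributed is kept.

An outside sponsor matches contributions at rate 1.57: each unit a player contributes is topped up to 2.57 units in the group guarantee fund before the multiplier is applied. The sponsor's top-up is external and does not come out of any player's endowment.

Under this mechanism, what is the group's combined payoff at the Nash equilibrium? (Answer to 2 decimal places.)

1930.33 dollars

The effective private return per unit is now 3.7 × 2.57 / 7 = 1.3584 > 1, so every player's dominant strategy flips to full contribution.
At the Nash equilibrium everyone contributes 29. Group total payoff = 3.7 × 2.57 × 203 = 1930.33.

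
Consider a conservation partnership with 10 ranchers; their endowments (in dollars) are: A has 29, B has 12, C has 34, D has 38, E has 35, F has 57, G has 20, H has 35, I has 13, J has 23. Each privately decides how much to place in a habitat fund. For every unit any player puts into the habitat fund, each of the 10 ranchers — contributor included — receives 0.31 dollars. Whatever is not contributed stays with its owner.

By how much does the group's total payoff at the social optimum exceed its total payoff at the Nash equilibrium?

621.60 dollars

The private return per contributed unit is 0.31 < 1 for everyone, so the Nash equilibrium is zero contribution and the group total is Σ E_j = 29 + 12 + 34 + 38 + 35 + 57 + 20 + 35 + 13 + 23 = 296.
Each contributed unit returns 3.100 to the group, so the social optimum is full contribution by everyone: group total = 3.100 × 296 = 917.60.
Efficiency loss = (3.100 − 1) × 296 = 621.60.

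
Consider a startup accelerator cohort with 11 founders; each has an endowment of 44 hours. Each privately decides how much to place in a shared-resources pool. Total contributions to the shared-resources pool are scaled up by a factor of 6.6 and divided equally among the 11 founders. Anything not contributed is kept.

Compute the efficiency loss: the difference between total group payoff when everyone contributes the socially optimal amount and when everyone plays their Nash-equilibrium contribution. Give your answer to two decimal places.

2710.40 hours

Each contributed unit returns 6.6/11 = 0.6000 to its contributor — below 1 — so contributing 0 is dominant for every player. At the Nash equilibrium everyone keeps their 44, and the group total is 11 × 44 = 484.
Each contributed unit returns 6.600 to the group as a whole (0.6000 to each of 11 players), which exceeds 1, so the social optimum is full contribution: group total = 6.600 × 484 = 3194.40.
Efficiency loss = 3194.40 − 484 = 2710.40.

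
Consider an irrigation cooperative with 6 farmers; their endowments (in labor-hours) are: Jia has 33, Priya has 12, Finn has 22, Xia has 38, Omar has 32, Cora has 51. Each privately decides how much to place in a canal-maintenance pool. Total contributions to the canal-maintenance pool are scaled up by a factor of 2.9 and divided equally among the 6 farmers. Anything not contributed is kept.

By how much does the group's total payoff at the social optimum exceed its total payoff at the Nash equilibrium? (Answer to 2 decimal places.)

The private return per contributed unit is 2.9/6 = 0.4833 < 1 for every player regardless of endowment, so the Nash equilibrium is zero contribution and the group total is Σ E_j = 33 + 12 + 22 + 38 + 32 + 51 = 188.
Each contributed unit returns 2.900 to the group, so the social optimum is full contribution by everyone: group total = 2.900 × 188 = 545.20.
Efficiency loss = (2.900 − 1) × 188 = 357.20.

357.20 labor-hours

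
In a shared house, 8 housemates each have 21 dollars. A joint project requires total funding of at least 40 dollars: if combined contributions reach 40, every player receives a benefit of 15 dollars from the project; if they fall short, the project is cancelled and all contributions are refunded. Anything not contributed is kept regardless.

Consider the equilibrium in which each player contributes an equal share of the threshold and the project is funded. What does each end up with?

31 dollars

Equal share of the threshold: 40/8 = 5.
At this profile no one gains by cutting their contribution: any cut drops the total below 40, the project is cancelled, contributions are refunded, and the deviator ends with 21, which is less than 21 − 5 + 15 = 31. Contributing more than 5 just wastes the excess. So contributing exactly 5 is a best response.
Each player's payoff: 21 − 5 + 15 = 31.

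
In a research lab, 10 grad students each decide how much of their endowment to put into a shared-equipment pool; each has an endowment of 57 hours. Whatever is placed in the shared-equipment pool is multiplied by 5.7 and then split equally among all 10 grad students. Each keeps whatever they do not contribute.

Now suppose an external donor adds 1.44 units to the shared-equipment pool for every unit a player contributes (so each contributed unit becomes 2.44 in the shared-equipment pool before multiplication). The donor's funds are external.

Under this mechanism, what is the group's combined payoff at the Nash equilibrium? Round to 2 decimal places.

7927.56 hours

Under the mechanism each unit contributed yields 5.7 × 2.44 / 10 = 1.3908 back to its contributor per unit of net cost, which exceeds 1, making full contribution the dominant choice for everyone.
At the Nash equilibrium everyone contributes 57. Group total payoff = 5.7 × 2.44 × 570 = 7927.56.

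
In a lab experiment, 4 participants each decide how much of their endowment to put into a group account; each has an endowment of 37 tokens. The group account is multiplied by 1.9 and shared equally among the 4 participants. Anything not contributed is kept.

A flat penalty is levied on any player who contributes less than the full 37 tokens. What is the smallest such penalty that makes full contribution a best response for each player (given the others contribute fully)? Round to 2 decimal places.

Given the others contribute fully, the best deviation is to contribute 0 (any partial contribution still incurs the fine and gives up units whose private return 0.4750 is below 1).
Deviating from 37 to 0 saves 37 tokens but forfeits the deviator's share of the drop in the group account: 1.9/4 × 37 = 17.57.
So the deviation gain is 37 − 17.57 = 19.43, and the fine must be at least 19.43 tokens to wipe it out.

19.43 tokens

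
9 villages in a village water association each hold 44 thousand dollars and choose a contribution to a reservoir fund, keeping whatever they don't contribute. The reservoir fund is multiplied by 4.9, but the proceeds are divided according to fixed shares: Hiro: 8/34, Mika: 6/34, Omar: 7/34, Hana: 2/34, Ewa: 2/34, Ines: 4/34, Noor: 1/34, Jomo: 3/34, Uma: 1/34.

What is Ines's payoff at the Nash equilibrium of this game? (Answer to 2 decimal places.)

94.73 thousand dollars

Each unit j contributes comes back to j as 4.9 × (j's share), so j prefers to contribute only if that share exceeds 1/4.9 = 0.2041; otherwise keeping the unit dominates.
Hiro and Omar are above the threshold, contributing 44 each; the remaining 7 contribute 0. Total contributed: 88.
Ines keeps 44 and receives 4.9 × 88 × 4/34 = 50.73 from the reservoir fund, for a payoff of 94.73.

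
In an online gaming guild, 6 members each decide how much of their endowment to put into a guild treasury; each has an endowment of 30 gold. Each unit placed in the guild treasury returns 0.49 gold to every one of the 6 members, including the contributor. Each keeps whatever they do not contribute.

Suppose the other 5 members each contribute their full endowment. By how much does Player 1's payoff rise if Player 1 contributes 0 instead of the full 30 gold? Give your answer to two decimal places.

15.30 gold

Switching from a contribution of 30 to 0 lets Player 1 keep an extra 30 gold, but lowers the guild treasury by 30, which costs Player 1 their own share of that drop: 0.49 × 30 = 14.70.
Net gain = 30 − 14.70 = 15.30. The private return per contributed unit (0.49) is below 1, so free-riding is indeed the best response regardless of what the others do.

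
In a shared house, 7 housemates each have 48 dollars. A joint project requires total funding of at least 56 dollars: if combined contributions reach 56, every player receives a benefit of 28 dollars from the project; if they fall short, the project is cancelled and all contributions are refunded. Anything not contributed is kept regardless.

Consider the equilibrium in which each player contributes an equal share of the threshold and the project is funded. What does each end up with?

Equal share of the threshold: 56/7 = 8.
At this profile no one gains by cutting their contribution: any cut drops the total below 56, the project is cancelled, contributions are refunded, and the deviator ends with 48, which is less than 48 − 8 + 28 = 68. Contributing more than 8 just wastes the excess. So contributing exactly 8 is a best response.
Each player's payoff: 48 − 8 + 28 = 68.

68 dollars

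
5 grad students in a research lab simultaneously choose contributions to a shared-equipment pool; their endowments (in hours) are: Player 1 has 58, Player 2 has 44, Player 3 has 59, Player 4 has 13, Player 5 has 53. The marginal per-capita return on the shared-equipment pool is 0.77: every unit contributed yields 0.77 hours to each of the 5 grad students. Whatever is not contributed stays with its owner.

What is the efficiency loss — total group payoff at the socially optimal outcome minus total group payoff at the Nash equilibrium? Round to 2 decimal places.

646.95 hours

The private return per contributed unit is 0.77 < 1 for everyone, so the Nash equilibrium is zero contribution and the group total is Σ E_j = 58 + 44 + 59 + 13 + 53 = 227.
Each contributed unit returns 3.850 to the group, so the social optimum is full contribution by everyone: group total = 3.850 × 227 = 873.95.
Efficiency loss = (3.850 − 1) × 227 = 646.95.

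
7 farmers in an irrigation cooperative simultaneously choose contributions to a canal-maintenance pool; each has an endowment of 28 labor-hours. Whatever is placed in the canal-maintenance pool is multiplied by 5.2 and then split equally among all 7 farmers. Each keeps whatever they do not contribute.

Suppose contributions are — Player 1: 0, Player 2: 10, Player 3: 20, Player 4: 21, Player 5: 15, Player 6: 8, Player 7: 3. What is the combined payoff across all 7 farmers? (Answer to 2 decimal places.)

Total contributed: 0 + 10 + 20 + 21 + 15 + 8 + 3 = 77; total kept: 7 × 28 − 77 = 119.
The canal-maintenance pool pays out 5.2 × 77 = 400.40 in aggregate.
Group total = 119 + 400.40 = 519.40.

519.40 labor-hours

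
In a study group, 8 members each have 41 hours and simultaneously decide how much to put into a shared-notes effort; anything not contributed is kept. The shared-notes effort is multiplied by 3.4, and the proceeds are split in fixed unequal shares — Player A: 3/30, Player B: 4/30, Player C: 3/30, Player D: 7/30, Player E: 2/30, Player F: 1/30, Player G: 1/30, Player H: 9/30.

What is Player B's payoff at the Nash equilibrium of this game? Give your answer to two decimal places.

59.59 hours

Player j's private return per contributed unit is 3.4 × (j's share). Contributing is weakly dominant for j when that share is at least 1/3.4 = 0.2941, and contributing 0 is dominant otherwise.
The only share above 0.2941 is Player H's 9/30, contributing 41; the remaining 7 contribute 0. Total contributed: 41.
Player B keeps 41 and receives 3.4 × 41 × 4/30 = 18.59 from the shared-notes effort, for a payoff of 59.59.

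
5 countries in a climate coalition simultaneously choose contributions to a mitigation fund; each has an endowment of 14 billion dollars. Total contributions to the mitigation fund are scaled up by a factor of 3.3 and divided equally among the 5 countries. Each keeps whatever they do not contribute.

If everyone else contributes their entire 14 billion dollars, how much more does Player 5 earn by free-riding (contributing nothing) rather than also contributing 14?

Switching from a contribution of 14 to 0 lets Player 5 keep an extra 14 billion dollars, but lowers the mitigation fund by 14, which costs Player 5 their own share of that drop: 3.3/5 × 14 = 9.24.
Net gain = 14 − 9.24 = 4.76. The private return per contributed unit (0.6600) is below 1, so free-riding is indeed the best response regardless of what the others do.

4.76 billion dollars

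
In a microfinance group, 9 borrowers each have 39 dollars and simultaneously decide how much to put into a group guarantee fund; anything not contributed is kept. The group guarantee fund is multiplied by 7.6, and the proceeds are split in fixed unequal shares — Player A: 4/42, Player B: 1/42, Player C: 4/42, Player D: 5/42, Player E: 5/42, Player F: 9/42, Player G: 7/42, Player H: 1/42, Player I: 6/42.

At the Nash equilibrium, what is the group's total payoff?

1123.20 dollars

Each unit j contributes comes back to j as 7.6 × (j's share), so j prefers to contribute only if that share exceeds 1/7.6 = 0.1316; otherwise keeping the unit dominates.
The shares above 0.1316 belong to Player F, Player G and Player I, contributing 39 each; the remaining 6 contribute 0. Total contributed: 117.
The group guarantee fund pays out 7.6 × 117 = 889.20 in total (split across the unequal shares, but the aggregate is all that matters for the group sum).
The 6 free-riders keep 39 each, adding 234. Group total = 234 + 889.20 = 1123.20.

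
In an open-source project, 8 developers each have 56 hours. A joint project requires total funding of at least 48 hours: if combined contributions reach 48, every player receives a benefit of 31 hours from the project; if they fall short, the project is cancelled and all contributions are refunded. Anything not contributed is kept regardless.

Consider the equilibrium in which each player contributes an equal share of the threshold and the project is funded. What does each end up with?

81 hours

Equal share of the threshold: 48/8 = 6.
At this profile no one gains by cutting their contribution: any cut drops the total below 48, the project is cancelled, contributions are refunded, and the deviator ends with 56, which is less than 56 − 6 + 31 = 81. Contributing more than 6 just wastes the excess. So contributing exactly 6 is a best response.
Each player's payoff: 56 − 6 + 31 = 81.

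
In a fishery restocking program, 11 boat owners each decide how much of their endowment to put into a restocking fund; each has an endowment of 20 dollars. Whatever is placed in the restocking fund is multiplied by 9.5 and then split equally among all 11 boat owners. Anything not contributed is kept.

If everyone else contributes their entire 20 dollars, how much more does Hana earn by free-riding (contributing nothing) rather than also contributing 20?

2.73 dollars

Switching from a contribution of 20 to 0 lets Hana keep an extra 20 dollars, but lowers the restocking fund by 20, which costs Hana their own share of that drop: 9.5/11 × 20 = 17.27.
Net gain = 20 − 17.27 = 2.73. The private return per contributed unit (0.8636) is below 1, so free-riding is indeed the best response regardless of what the others do.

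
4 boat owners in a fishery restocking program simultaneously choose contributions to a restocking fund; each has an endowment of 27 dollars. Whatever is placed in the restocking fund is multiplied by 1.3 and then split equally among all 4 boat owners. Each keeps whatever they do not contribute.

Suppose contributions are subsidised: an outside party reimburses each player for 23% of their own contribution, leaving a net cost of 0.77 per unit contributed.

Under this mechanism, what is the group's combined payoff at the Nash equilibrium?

With the mechanism, a contributed unit returns (1.3/4) / 0.77 = 0.4221 per unit of net cost — still below 1 — so contributing 0 remains dominant for every player.
At the Nash equilibrium no one contributes; group total payoff = 4 × 27 = 108.

108.00 dollars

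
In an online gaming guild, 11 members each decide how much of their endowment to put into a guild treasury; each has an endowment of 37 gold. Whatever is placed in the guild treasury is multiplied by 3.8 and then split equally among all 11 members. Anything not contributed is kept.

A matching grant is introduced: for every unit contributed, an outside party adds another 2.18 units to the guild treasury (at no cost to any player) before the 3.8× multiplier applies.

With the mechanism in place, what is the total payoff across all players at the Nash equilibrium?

4918.19 gold

Under the mechanism each unit contributed yields 3.8 × 3.18 / 11 = 1.0985 back to its contributor per unit of net cost, which exceeds 1, making full contribution the dominant choice for everyone.
At the Nash equilibrium everyone contributes 37. Group total payoff = 3.8 × 3.18 × 407 = 4918.19.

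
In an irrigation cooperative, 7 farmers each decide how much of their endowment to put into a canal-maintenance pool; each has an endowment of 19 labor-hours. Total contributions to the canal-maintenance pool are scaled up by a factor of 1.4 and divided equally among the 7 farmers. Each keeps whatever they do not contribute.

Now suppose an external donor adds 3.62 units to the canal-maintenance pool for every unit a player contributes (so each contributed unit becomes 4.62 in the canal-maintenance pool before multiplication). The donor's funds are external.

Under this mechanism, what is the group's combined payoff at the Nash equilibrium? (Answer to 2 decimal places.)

The effective private return is 1.4 × 4.62 / 7 = 0.9240, which is still under 1, so the mechanism doesn't change anyone's dominant strategy: zero contribution.
Everyone keeps their endowment and the group total is 7 × 19 = 133.

133.00 labor-hours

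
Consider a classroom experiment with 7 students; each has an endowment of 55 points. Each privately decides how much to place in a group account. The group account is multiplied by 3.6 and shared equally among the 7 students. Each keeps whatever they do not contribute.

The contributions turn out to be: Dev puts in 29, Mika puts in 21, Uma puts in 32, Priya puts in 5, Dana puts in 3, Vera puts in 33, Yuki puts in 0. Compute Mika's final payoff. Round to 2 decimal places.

97.26 points

Total contributed: 29 + 21 + 32 + 5 + 3 + 33 + 0 = 123.
Each receives 3.6 × 123 / 7 = 63.26 from the group account.
Mika keeps 55 − 21 = 34, so Mika's payoff is 34 + 63.26 = 97.26.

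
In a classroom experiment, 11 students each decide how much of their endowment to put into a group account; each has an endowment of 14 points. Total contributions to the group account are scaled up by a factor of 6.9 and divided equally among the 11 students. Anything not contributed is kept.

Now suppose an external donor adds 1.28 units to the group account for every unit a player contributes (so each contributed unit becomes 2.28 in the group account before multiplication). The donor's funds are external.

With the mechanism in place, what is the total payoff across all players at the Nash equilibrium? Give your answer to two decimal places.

With the mechanism, a contributed unit returns 6.9 × 2.28 / 11 = 1.4302 per unit of net cost to the contributor — now above 1 — so contributing fully is weakly dominant for every player.
At the Nash equilibrium everyone contributes 14. Group total payoff = 6.9 × 2.28 × 154 = 2422.73.

2422.73 points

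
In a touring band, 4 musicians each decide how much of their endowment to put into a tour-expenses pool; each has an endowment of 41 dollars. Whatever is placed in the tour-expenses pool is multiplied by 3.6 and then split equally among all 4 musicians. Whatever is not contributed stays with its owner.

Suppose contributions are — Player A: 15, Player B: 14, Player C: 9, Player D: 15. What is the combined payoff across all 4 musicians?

Total contributed: 15 + 14 + 9 + 15 = 53; total kept: 4 × 41 − 53 = 111.
The tour-expenses pool pays out 3.6 × 53 = 190.80 in aggregate.
Group total = 111 + 190.80 = 301.80.

301.80 dollars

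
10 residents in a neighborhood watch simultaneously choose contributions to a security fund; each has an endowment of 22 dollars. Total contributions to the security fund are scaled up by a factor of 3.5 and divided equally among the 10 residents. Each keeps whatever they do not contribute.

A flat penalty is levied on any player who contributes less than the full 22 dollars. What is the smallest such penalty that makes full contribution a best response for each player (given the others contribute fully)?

14.30 dollars

Given the others contribute fully, the best deviation is to contribute 0 (any partial contribution still incurs the fine and gives up units whose private return 0.3500 is below 1).
Deviating from 22 to 0 saves 22 dollars but forfeits the deviator's share of the drop in the security fund: 3.5/10 × 22 = 7.70.
So the deviation gain is 22 − 7.70 = 14.30, and the fine must be at least 14.30 dollars to wipe it out.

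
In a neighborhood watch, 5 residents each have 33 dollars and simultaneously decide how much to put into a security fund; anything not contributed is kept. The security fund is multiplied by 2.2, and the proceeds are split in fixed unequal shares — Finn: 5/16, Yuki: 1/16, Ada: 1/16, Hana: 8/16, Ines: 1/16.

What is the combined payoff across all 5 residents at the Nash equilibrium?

A player with share s gets back 2.2·s per unit contributed, so full contribution is dominant for anyone with s > 1/2.2 = 0.4545 and zero contribution is dominant for anyone below.
Hana alone (share 8/16) is above the threshold, contributing 33; the remaining 4 contribute 0. Total contributed: 33.
The security fund pays out 2.2 × 33 = 72.60 in total (split across the unequal shares, but the aggregate is all that matters for the group sum).
The 4 free-riders keep 33 each, adding 132. Group total = 132 + 72.60 = 204.60.

204.60 dollars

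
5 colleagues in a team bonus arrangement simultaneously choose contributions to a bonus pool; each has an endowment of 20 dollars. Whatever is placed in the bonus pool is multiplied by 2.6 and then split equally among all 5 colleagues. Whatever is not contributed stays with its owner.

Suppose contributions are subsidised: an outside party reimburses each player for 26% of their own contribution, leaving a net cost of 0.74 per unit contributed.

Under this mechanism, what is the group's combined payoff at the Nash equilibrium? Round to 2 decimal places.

With the mechanism, a contributed unit returns (2.6/5) / 0.74 = 0.7027 per unit of net cost — still below 1 — so contributing 0 remains dominant for every player.
At the Nash equilibrium no one contributes; group total payoff = 5 × 20 = 100.

100.00 dollars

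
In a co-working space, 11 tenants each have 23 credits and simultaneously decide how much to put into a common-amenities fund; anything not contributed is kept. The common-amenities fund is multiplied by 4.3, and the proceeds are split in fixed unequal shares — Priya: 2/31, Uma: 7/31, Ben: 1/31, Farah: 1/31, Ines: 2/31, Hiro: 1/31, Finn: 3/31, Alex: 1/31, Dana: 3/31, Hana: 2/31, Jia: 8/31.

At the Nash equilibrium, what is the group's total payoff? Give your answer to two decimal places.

For player j, contributing a unit is worthwhile iff 4.3 × (j's share) ≥ 1, i.e. iff j's share is at least 0.2326.
Jia alone (share 8/31) is above the threshold, contributing 23; the remaining 10 contribute 0. Total contributed: 23.
The common-amenities fund pays out 4.3 × 23 = 98.90 in total (split across the unequal shares, but the aggregate is all that matters for the group sum).
The 10 free-riders keep 23 each, adding 230. Group total = 230 + 98.90 = 328.90.

328.90 credits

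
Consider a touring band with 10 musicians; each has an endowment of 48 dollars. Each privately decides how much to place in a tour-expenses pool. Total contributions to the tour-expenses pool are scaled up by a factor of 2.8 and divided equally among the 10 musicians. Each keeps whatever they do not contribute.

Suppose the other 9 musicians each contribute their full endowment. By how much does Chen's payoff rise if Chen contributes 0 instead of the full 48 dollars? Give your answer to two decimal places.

34.56 dollars

Switching from a contribution of 48 to 0 lets Chen keep an extra 48 dollars, but lowers the tour-expenses pool by 48, which costs Chen their own share of that drop: 2.8/10 × 48 = 13.44.
Net gain = 48 − 13.44 = 34.56. The private return per contributed unit (0.2800) is below 1, so free-riding is indeed the best response regardless of what the others do.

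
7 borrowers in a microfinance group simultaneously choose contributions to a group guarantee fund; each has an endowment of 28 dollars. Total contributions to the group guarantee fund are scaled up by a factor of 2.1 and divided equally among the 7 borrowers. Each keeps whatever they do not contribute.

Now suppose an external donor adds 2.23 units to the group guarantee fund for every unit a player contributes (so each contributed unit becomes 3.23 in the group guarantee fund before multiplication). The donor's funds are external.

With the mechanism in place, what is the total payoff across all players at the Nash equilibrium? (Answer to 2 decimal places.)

The effective private return is 2.1 × 3.23 / 7 = 0.9690, which is still under 1, so the mechanism doesn't change anyone's dominant strategy: zero contribution.
At the Nash equilibrium no one contributes; group total payoff = 7 × 28 = 196.

196.00 dollars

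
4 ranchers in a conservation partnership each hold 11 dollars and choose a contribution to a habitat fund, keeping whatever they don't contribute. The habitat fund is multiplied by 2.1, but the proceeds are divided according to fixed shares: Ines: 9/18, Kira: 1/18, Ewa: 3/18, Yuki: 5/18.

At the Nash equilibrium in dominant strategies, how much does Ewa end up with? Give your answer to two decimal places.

Each unit j contributes comes back to j as 2.1 × (j's share), so j prefers to contribute only if that share exceeds 1/2.1 = 0.4762; otherwise keeping the unit dominates.
Only Ines (9/18) clears that bar, contributing 11; the remaining 3 contribute 0. Total contributed: 11.
Ewa keeps 11 and receives 2.1 × 11 × 3/18 = 3.85 from the habitat fund, for a payoff of 14.85.

14.85 dollars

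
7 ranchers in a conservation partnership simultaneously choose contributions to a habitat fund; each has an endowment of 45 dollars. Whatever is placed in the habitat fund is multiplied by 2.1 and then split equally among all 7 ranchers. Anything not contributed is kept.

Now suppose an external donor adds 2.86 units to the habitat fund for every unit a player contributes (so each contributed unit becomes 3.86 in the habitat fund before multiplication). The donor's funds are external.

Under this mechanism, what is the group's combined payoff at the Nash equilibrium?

With the mechanism, a contributed unit returns 2.1 × 3.86 / 7 = 1.1580 per unit of net cost to the contributor — now above 1 — so contributing fully is weakly dominant for every player.
So the Nash equilibrium is full contribution by all 7; the group earns 2.1 × 3.86 × 315 = 2553.39.

2553.39 dollars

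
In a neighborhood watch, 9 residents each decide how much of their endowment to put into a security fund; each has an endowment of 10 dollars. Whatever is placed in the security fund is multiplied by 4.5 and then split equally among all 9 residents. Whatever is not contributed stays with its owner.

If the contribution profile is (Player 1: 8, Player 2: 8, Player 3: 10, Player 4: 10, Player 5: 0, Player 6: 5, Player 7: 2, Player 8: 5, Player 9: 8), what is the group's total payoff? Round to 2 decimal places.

286.00 dollars

Total contributed: 8 + 8 + 10 + 10 + 0 + 5 + 2 + 5 + 8 = 56; total kept: 9 × 10 − 56 = 34.
The security fund pays out 4.5 × 56 = 252.00 in aggregate.
Group total = 34 + 252.00 = 286.00.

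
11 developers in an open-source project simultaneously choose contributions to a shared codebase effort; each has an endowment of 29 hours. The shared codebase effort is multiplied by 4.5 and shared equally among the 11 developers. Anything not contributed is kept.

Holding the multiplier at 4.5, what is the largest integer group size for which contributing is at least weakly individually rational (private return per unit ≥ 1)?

4

Private return per unit is 4.5/(group size), which is ≥ 1 whenever the group size is ≤ 4.5.
The largest such integer is 4.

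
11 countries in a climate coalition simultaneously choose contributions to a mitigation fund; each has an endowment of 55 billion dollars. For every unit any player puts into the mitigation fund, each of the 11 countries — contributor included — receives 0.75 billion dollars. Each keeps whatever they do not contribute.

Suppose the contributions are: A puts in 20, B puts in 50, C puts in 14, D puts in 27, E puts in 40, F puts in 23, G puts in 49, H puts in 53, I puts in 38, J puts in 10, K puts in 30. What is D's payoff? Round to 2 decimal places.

Total contributed: 20 + 50 + 14 + 27 + 40 + 23 + 49 + 53 + 38 + 10 + 30 = 354.
Each receives 0.75 × 354 = 265.50 from the mitigation fund.
D keeps 55 − 27 = 28, so D's payoff is 28 + 265.50 = 293.50.

293.50 billion dollars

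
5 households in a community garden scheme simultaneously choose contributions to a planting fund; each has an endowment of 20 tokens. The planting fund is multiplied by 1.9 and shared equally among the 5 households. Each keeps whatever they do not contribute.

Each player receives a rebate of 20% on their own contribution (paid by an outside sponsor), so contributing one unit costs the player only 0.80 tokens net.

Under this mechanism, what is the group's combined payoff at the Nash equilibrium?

100.00 tokens

Even with the mechanism, each unit contributed returns only (1.9/5) / 0.80 = 0.4750 per unit of net cost, so contributing nothing is still dominant.
Everyone keeps their endowment and the group total is 5 × 20 = 100.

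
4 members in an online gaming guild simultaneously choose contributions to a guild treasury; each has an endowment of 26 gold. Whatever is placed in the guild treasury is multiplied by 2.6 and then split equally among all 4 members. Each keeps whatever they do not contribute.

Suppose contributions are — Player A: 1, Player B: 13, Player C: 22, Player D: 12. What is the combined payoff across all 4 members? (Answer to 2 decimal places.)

Total contributed: 1 + 13 + 22 + 12 = 48; total kept: 4 × 26 − 48 = 56.
The guild treasury pays out 2.6 × 48 = 124.80 in aggregate.
Group total = 56 + 124.80 = 180.80.

180.80 gold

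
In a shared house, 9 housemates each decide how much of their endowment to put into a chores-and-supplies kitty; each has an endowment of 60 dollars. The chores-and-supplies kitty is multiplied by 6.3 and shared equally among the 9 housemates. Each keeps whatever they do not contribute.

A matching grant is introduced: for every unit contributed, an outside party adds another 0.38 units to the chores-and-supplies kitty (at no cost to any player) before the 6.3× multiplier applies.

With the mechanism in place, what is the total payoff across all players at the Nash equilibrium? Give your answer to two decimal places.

540.00 dollars

With the mechanism, a contributed unit returns 6.3 × 1.38 / 9 = 0.9660 per unit of net cost — still below 1 — so contributing 0 remains dominant for every player.
Everyone keeps their endowment and the group total is 9 × 60 = 540.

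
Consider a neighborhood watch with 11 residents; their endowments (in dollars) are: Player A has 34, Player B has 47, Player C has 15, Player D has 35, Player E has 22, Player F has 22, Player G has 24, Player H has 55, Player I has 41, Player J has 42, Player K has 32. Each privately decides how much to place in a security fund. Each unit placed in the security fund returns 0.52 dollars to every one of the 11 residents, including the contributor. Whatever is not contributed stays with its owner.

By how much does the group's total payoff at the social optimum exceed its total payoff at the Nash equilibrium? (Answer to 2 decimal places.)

The private return per contributed unit is 0.52 < 1 for everyone, so the Nash equilibrium is zero contribution and the group total is Σ E_j = 34 + 47 + 15 + 35 + 22 + 22 + 24 + 55 + 41 + 42 + 32 = 369.
Each contributed unit returns 5.720 to the group, so the social optimum is full contribution by everyone: group total = 5.720 × 369 = 2110.68.
Efficiency loss = (5.720 − 1) × 369 = 1741.68.

1741.68 dollars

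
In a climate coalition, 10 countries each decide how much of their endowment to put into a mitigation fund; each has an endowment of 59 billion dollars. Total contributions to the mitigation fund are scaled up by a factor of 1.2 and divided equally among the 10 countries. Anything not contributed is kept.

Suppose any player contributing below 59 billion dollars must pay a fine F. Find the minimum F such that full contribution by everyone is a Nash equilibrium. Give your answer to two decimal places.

Given the others contribute fully, the best deviation is to contribute 0 (any partial contribution still incurs the fine and gives up units whose private return 0.1200 is below 1).
Deviating from 59 to 0 saves 59 billion dollars but forfeits the deviator's share of the drop in the mitigation fund: 1.2/10 × 59 = 7.08.
So the deviation gain is 59 − 7.08 = 51.92, and the fine must be at least 51.92 billion dollars to wipe it out.

51.92 billion dollars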